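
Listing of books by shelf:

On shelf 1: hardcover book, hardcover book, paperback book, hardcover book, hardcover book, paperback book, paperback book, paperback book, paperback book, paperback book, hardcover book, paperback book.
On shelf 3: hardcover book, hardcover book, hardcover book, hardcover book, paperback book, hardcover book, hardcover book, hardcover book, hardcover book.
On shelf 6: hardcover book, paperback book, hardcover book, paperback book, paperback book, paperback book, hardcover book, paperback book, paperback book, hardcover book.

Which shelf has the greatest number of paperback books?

Counts by shelf (restricted to paperback books): shelf 1→7, shelf 6→6, shelf 3→1.
The maximum is 7, held uniquely by shelf 1.

shelf 1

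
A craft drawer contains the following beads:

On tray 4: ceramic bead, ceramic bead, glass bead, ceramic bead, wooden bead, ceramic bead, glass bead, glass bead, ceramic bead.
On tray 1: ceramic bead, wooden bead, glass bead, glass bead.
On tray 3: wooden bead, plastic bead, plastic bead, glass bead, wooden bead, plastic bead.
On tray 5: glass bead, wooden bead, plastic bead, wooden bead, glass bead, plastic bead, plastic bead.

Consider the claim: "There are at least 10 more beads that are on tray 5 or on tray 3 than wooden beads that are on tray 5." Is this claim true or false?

There are 13 beads on tray 5 or on tray 3.
There are 2 wooden beads on tray 5.
The claim requires 13 − 2 = 11 ≥ 10, which holds.

True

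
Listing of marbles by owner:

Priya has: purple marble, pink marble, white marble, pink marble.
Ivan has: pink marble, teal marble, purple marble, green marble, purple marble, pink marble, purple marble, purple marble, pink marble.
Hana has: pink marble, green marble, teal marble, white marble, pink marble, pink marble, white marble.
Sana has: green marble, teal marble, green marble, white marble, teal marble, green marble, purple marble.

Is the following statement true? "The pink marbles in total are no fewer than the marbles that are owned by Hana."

True

There are 8 pink marbles.
Count of marbles owned by Hana: 7.
The claim requires 8 ≥ 7, which holds.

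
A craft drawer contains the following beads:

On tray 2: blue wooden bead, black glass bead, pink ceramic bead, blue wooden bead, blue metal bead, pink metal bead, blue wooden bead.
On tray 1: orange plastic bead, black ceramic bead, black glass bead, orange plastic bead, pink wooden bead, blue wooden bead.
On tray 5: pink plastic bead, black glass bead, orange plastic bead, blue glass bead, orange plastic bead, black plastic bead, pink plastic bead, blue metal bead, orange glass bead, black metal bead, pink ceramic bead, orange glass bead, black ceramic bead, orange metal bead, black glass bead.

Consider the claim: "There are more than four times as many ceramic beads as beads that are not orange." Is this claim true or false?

|ceramic beads| = 4.
|beads that are not orange| = 21.
The claim requires 4 > 4 × 21 = 84, which does not hold.

False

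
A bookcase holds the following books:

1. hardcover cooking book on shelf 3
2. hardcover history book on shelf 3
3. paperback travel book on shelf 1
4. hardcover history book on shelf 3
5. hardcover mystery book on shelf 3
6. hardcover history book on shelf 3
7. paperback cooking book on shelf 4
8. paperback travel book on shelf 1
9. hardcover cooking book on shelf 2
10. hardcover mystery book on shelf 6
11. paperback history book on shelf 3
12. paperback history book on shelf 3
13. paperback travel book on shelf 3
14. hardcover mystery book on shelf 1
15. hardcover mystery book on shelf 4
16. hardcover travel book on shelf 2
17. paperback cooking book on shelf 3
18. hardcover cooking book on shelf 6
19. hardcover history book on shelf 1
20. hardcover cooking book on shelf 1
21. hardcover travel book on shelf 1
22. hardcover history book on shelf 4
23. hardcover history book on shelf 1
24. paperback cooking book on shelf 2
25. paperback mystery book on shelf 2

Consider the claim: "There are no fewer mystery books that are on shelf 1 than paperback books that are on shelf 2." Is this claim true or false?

mystery books on shelf 1: 1.
paperback books on shelf 2: 2.
The claim requires 1 ≥ 2, which does not hold.

False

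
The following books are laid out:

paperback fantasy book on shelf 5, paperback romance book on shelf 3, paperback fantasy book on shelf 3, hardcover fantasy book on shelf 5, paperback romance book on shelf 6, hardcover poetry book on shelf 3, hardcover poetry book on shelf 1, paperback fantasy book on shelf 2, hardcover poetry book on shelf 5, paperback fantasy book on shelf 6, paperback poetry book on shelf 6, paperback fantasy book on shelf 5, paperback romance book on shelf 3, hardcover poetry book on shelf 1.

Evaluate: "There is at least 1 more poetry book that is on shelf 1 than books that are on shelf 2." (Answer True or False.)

True

There are 2 poetry books on shelf 1.
There is 1 book on shelf 2.
The claim requires 2 − 1 = 1 ≥ 1, which holds.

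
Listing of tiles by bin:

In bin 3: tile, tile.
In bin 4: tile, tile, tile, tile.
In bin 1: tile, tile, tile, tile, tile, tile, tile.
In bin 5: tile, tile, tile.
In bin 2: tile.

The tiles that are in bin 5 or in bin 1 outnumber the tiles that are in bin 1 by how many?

3

tiles in bin 5 or in bin 1: 10.
tiles in bin 1: 7.
10 − 7 = 3.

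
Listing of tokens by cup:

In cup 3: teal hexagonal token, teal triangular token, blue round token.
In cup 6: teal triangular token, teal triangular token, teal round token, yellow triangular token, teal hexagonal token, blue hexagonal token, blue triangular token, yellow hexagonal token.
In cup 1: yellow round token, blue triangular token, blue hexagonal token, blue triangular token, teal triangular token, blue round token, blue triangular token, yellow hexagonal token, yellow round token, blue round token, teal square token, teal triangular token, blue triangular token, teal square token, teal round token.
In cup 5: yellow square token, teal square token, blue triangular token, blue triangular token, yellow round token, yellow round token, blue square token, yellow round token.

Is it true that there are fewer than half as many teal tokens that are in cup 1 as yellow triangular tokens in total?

teal tokens in cup 1: 5.
yellow triangular tokens: 1.
The claim requires 2 × 5 = 10 < 1, which does not hold.

False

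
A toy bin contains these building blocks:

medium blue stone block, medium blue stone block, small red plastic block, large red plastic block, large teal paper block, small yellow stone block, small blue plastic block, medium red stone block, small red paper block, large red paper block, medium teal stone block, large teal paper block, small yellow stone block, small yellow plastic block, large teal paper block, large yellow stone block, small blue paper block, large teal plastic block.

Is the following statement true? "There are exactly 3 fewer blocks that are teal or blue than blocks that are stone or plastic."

There are 9 blocks that are teal or blue.
There are 12 blocks that are stone or plastic.
The claim requires 12 − 9 (= 3) to equal 3, which holds.

True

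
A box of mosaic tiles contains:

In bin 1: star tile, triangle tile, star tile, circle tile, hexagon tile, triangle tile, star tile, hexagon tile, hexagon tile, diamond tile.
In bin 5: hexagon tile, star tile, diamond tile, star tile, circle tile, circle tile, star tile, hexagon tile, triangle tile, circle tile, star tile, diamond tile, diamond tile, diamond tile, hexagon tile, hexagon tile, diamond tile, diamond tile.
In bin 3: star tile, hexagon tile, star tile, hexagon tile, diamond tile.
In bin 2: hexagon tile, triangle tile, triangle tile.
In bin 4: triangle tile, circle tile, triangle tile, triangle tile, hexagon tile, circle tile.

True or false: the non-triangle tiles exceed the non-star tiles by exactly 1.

There are 34 non-triangle tiles.
There are 33 non-star tiles.
The claim requires 34 − 33 (= 1) to equal 1, which holds.

True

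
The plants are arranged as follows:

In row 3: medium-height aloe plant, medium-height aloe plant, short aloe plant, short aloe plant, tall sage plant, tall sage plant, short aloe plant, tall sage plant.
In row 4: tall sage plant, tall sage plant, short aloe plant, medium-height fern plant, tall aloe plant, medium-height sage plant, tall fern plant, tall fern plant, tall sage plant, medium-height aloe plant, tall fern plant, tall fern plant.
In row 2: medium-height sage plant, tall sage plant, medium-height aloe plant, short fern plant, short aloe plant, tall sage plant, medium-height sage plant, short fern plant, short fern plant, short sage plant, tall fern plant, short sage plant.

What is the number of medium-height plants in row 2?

3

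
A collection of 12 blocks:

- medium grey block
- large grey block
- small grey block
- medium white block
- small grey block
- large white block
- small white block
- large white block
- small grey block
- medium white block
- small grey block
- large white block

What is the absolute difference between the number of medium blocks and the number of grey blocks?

medium blocks: 3. grey blocks: 6.
|3 − 6| = 6 − 3 = 3.

3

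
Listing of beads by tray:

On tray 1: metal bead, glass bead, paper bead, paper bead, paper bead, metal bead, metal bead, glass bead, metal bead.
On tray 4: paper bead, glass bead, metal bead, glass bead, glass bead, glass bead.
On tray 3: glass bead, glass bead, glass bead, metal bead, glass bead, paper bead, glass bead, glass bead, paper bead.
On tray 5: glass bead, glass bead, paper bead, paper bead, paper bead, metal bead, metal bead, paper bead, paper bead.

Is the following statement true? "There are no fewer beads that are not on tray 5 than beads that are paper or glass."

There are 24 beads that are not on tray 5.
There are 25 beads that are paper or glass.
The claim requires 24 ≥ 25, which does not hold.

False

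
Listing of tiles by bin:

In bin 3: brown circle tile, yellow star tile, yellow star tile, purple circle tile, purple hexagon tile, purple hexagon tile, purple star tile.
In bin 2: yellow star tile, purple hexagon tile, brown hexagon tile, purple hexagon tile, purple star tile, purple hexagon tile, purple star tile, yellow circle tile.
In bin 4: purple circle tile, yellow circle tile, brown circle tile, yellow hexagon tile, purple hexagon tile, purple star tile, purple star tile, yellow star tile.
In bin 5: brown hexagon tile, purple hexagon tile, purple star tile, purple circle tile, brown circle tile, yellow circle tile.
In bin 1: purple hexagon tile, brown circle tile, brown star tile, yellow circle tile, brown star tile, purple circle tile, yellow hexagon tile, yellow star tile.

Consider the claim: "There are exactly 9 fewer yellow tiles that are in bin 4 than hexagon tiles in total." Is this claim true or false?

True

There are 3 yellow tiles in bin 4.
There are 12 hexagon tiles.
The claim requires 12 − 3 (= 9) to equal 9, which holds.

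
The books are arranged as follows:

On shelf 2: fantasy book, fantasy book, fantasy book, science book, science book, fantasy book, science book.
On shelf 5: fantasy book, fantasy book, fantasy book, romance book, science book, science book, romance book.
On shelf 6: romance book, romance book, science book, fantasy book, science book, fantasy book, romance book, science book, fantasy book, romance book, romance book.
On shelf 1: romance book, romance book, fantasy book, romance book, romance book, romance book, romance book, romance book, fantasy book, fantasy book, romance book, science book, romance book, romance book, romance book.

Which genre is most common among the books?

romance

Counts by genre: romance 18, fantasy 13, science 9.
The maximum is 18, held uniquely by romance.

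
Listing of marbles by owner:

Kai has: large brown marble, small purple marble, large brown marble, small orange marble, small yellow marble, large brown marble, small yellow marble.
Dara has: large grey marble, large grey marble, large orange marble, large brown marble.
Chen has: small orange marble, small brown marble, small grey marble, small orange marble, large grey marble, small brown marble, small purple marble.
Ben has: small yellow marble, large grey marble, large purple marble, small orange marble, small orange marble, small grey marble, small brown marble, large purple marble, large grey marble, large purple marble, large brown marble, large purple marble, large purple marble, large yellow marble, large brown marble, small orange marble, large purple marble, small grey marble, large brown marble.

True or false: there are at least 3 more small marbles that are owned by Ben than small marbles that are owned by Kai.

Count of small marbles owned by Ben: 7.
Count of small marbles owned by Kai: 4.
The claim requires 7 − 4 = 3 ≥ 3, which holds.

True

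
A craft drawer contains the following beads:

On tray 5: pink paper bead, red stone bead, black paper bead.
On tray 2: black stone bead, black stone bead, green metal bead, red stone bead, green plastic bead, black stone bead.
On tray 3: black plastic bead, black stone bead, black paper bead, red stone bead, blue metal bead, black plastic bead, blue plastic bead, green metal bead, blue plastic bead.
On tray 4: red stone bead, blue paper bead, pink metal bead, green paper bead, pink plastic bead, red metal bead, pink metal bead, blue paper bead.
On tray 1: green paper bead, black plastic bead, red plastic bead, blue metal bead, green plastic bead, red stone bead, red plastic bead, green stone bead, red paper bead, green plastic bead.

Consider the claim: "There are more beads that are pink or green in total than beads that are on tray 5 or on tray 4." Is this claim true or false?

True

beads that are pink or green: 12.
beads on tray 5 or on tray 4: 11.
The claim requires 12 > 11, which holds.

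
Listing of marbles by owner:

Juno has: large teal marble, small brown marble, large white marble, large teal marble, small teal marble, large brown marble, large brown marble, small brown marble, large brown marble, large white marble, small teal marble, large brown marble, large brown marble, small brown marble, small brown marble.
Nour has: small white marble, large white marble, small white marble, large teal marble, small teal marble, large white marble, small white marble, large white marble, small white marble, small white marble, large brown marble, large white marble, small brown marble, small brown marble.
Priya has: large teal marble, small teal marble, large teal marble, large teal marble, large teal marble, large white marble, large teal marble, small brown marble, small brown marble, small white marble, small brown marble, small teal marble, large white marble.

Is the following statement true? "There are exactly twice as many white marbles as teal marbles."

False

|white marbles| = 14.
|teal marbles| = 13.
The claim requires 14 = 2 × 13 = 26, which does not hold.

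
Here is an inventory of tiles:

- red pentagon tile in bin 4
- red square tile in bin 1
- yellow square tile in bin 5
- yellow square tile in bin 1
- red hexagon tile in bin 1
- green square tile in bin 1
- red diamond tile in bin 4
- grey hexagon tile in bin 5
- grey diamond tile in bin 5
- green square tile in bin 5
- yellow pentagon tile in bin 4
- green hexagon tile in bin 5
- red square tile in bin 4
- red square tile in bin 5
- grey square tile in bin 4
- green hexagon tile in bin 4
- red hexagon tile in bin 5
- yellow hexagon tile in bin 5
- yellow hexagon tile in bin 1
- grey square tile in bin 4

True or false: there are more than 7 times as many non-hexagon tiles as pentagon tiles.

False

|non-hexagon tiles| = 13.
|pentagon tiles| = 2.
The claim requires 13 > 7 × 2 = 14, which does not hold.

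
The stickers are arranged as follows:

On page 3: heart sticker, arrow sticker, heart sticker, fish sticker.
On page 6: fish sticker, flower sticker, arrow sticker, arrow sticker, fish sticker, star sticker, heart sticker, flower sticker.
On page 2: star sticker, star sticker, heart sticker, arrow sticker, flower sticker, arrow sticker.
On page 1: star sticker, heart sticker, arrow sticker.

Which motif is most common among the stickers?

Counts by motif: arrow 6, heart 5, star 4, fish 3, flower 3.
The maximum is 6, held uniquely by arrow.

arrow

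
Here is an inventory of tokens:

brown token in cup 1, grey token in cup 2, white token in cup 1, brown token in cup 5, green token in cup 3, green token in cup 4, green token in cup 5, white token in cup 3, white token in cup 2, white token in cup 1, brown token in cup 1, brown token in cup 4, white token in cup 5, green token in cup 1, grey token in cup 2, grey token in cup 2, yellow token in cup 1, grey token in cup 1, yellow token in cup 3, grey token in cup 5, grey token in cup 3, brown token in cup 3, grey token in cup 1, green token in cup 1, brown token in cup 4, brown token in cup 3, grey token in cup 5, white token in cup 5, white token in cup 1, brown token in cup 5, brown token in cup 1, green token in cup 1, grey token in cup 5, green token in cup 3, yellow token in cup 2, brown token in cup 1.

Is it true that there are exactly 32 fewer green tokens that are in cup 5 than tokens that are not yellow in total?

green tokens in cup 5: 1.
tokens that are not yellow: 33.
The claim requires 33 − 1 (= 32) to equal 32, which holds.

True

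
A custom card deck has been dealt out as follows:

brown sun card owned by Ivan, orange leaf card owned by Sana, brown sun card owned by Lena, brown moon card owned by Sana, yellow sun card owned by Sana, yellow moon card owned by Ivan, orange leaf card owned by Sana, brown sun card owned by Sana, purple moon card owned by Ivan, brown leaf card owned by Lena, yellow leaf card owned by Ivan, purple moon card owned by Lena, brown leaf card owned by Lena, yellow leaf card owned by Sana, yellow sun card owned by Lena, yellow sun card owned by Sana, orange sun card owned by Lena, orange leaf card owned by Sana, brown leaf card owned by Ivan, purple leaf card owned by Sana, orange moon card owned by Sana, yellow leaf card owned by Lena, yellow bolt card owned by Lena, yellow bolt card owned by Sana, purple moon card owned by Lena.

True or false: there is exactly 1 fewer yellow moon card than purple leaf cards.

False

There is 1 yellow moon card.
There is 1 purple leaf card.
The claim requires 1 − 1 (= 0) to equal 1, which does not hold.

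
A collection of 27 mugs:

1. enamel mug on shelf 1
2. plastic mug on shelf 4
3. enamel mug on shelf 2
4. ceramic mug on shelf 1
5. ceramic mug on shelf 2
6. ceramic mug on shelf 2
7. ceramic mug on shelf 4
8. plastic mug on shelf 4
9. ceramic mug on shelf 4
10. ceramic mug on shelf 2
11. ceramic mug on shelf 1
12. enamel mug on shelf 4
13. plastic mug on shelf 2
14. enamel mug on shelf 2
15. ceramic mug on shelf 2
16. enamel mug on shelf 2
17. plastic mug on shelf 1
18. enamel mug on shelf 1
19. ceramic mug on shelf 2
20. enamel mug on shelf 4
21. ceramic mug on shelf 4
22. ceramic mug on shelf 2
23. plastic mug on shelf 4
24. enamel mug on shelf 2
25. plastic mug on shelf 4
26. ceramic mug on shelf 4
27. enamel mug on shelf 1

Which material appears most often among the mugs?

Counts by material: ceramic 12, enamel 9, plastic 6.
The maximum is 12, held uniquely by ceramic.

ceramic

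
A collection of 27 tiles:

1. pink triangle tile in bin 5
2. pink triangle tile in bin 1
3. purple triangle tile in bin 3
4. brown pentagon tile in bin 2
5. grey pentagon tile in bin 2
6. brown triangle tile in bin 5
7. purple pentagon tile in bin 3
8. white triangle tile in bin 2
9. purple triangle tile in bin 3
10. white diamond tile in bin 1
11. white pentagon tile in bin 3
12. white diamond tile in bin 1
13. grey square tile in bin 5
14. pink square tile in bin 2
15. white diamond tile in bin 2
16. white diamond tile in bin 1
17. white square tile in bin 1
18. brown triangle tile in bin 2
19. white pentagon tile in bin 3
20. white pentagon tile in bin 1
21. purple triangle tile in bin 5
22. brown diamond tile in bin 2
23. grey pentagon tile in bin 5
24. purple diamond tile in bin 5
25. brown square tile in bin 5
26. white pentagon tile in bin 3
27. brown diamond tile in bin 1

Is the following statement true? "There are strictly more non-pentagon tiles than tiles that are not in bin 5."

False

non-pentagon tiles: 19.
tiles that are not in bin 5: 20.
The claim requires 19 > 20, which does not hold.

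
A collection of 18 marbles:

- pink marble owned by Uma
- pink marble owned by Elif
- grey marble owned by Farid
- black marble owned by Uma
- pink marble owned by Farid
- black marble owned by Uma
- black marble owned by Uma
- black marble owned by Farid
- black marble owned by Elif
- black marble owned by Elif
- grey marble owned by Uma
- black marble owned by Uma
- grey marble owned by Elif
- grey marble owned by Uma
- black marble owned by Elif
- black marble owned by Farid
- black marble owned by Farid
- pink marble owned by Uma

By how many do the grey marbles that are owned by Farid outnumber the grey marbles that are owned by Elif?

grey marbles owned by Farid: 1.
grey marbles owned by Elif: 1.
1 − 1 = 0.

0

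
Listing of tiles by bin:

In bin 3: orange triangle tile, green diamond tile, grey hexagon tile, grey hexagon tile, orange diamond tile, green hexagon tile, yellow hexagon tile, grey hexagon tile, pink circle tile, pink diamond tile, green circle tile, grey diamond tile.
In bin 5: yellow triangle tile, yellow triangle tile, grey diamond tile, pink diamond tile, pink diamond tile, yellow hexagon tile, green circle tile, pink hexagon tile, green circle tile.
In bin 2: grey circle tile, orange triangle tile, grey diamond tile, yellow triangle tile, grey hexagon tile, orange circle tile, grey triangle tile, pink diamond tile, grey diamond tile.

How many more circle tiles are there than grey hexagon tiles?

2

circle tiles: 6.
grey hexagon tiles: 4.
6 − 4 = 2.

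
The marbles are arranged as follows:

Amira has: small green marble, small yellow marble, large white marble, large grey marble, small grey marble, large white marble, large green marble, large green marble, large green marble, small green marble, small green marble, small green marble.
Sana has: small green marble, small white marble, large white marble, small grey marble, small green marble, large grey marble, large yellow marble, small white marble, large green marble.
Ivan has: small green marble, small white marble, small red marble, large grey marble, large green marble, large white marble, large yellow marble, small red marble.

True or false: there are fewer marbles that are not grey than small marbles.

marbles that are not grey: 24.
small marbles: 15.
The claim requires 24 < 15, which does not hold.

False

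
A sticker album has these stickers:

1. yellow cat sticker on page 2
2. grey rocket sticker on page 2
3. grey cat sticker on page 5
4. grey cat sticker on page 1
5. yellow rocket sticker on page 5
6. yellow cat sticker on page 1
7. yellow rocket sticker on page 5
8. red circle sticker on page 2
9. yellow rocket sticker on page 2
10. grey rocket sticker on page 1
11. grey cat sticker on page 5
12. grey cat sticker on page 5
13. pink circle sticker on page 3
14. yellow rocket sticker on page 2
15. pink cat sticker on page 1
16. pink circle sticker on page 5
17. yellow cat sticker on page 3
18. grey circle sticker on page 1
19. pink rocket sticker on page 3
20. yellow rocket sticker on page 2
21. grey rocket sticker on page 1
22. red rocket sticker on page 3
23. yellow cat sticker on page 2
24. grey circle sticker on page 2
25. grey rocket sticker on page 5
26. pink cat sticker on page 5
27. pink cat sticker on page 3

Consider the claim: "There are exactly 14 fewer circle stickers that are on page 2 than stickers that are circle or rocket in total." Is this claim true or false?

True

There are 2 circle stickers on page 2.
There are 16 stickers that are circle or rocket.
The claim requires 16 − 2 (= 14) to equal 14, which holds.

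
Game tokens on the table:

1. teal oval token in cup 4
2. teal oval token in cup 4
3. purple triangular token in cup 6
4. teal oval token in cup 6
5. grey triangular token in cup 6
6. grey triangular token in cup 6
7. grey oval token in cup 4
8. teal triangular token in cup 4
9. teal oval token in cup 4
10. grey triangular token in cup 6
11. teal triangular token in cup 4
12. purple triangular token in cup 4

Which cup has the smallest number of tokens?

Counts by cup: cup 4→7, cup 6→5.
The minimum is 5, held uniquely by cup 6.

cup 6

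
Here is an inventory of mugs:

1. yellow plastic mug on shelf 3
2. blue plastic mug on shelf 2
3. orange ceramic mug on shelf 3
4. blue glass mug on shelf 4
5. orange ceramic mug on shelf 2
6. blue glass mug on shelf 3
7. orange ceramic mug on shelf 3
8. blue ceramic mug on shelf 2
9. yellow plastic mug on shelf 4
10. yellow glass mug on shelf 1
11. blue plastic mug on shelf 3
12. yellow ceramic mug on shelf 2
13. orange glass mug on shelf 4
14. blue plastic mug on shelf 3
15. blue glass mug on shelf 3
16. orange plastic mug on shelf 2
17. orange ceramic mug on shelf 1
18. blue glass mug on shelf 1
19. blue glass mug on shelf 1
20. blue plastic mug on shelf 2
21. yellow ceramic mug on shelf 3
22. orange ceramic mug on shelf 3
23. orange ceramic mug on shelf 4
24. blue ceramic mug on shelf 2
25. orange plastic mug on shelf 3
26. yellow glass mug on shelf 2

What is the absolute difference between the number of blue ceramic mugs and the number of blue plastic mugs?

2

blue ceramic mugs: 2. blue plastic mugs: 4.
|2 − 4| = 4 − 2 = 2.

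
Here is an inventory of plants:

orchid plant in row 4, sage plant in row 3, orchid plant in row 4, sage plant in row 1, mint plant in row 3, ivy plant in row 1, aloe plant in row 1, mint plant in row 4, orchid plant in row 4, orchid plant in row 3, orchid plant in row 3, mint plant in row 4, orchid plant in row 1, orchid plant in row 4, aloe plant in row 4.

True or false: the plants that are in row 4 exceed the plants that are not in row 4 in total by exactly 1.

plants in row 4: 7.
plants that are not in row 4: 8.
The claim requires 7 − 8 (= -1) to equal 1, which does not hold.

False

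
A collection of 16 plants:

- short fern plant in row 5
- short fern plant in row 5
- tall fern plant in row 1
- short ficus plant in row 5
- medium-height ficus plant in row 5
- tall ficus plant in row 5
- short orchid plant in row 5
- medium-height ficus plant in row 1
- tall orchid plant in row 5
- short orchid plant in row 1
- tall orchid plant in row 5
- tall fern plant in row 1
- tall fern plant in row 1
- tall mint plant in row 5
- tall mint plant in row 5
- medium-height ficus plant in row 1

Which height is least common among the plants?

Counts by height: tall 8, short 5, medium-height 3.
The minimum is 3, held uniquely by medium-height.

medium-height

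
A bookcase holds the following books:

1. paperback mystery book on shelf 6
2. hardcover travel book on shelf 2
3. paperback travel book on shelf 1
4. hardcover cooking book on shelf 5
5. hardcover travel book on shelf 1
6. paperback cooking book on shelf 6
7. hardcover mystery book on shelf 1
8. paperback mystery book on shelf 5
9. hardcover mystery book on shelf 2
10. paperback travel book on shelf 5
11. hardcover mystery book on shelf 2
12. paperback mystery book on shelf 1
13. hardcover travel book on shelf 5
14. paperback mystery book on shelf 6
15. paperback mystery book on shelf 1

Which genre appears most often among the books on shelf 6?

Counts by genre (restricted to books on shelf 6): mystery 2, cooking 1.
The maximum is 2, held uniquely by mystery.

mystery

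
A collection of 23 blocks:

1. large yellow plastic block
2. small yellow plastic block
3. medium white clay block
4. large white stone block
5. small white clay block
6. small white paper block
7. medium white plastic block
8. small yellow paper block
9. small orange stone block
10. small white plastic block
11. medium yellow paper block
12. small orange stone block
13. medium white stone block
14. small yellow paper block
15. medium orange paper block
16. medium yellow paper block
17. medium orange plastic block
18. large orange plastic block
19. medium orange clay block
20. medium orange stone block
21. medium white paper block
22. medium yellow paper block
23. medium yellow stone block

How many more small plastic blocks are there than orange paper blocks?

small plastic blocks: 2.
orange paper blocks: 1.
2 − 1 = 1.

1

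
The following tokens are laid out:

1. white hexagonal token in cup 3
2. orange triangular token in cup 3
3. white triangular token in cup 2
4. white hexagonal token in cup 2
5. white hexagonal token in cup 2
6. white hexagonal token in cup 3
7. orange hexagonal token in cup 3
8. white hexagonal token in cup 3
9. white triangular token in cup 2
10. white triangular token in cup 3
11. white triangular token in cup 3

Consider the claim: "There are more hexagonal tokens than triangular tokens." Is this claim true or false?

|hexagonal tokens| = 6.
|triangular tokens| = 5.
The claim requires 6 > 5, which holds.

True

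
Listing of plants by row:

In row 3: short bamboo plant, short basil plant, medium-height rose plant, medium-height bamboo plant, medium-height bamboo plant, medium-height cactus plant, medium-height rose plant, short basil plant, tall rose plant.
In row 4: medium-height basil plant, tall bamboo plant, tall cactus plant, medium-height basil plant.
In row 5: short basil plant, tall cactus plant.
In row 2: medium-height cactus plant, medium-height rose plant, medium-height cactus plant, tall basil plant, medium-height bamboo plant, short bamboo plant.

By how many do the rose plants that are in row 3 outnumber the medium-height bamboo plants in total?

rose plants in row 3: 3.
medium-height bamboo plants: 3.
3 − 3 = 0.

0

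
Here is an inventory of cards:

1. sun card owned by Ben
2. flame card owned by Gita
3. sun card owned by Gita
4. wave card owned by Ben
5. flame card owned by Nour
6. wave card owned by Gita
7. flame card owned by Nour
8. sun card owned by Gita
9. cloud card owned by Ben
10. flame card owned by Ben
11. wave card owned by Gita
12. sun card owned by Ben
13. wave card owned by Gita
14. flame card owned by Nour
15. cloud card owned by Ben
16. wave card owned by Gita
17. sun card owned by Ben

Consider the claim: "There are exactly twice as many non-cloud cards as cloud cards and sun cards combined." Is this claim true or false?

|non-cloud cards| = 15.
cloud cards: 2; sun cards: 5; combined: 2 + 5 = 7.
The claim requires 15 = 2 × 7 = 14, which does not hold.

False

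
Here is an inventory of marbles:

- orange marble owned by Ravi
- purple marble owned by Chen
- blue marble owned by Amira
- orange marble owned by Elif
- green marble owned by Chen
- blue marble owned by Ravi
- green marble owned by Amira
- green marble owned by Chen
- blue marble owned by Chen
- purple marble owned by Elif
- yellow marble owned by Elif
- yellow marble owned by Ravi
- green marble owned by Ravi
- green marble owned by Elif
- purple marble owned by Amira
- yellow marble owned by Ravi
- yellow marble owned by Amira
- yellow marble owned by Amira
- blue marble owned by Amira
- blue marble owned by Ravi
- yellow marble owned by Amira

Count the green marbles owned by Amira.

1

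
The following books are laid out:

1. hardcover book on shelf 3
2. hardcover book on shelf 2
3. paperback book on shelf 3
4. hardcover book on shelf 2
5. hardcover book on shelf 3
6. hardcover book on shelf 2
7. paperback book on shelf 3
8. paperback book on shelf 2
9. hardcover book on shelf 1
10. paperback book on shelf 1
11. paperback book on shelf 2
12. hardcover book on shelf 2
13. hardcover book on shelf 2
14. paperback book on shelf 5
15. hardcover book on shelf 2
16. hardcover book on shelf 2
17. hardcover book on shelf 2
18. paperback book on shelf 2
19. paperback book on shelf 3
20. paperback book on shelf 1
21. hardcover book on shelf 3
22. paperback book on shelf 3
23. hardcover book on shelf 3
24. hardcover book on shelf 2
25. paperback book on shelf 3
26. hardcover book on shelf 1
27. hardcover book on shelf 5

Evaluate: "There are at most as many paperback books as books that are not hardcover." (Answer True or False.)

True

There are 11 paperback books.
There are 11 books that are not hardcover.
The claim requires 11 ≤ 11, which holds.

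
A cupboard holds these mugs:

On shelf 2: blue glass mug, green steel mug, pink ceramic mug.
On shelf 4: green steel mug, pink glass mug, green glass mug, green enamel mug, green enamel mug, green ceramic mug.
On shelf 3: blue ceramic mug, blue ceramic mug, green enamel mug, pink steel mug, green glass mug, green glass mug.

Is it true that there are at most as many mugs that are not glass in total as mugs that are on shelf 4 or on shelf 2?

False

mugs that are not glass: 10.
mugs on shelf 4 or on shelf 2: 9.
The claim requires 10 ≤ 9, which does not hold.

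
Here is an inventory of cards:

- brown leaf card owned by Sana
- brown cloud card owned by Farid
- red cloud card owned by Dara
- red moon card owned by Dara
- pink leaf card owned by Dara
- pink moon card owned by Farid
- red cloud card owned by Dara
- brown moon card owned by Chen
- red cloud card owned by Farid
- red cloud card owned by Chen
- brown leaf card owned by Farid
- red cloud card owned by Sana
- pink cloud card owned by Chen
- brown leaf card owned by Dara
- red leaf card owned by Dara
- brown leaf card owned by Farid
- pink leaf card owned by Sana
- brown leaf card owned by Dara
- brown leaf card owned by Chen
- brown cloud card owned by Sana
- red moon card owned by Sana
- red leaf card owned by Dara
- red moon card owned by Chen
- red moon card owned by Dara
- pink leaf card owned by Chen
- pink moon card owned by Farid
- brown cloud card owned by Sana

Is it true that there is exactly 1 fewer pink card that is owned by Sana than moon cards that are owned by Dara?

Count of pink cards owned by Sana: 1.
Count of moon cards owned by Dara: 2.
The claim requires 2 − 1 (= 1) to equal 1, which holds.

True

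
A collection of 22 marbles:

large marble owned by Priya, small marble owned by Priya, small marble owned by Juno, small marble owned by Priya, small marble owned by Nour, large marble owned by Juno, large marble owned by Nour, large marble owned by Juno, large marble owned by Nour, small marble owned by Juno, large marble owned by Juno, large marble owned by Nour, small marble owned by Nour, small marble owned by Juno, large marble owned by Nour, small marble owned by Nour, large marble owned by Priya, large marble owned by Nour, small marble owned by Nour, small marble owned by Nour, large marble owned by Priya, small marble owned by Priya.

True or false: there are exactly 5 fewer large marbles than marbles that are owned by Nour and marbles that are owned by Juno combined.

There are 11 large marbles.
marbles owned by Nour: 10; marbles owned by Juno: 6; combined: 10 + 6 = 16.
The claim requires 16 − 11 (= 5) to equal 5, which holds.

True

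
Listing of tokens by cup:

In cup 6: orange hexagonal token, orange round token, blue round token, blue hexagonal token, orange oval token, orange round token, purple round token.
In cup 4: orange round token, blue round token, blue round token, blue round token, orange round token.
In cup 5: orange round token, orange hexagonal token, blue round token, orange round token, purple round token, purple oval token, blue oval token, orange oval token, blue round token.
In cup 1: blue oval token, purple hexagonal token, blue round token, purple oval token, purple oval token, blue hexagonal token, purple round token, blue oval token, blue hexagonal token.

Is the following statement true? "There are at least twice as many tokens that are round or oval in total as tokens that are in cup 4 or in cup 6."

tokens that are round or oval: 24.
tokens in cup 4 or in cup 6: 12.
The claim requires 24 ≥ 2 × 12 = 24, which holds.

True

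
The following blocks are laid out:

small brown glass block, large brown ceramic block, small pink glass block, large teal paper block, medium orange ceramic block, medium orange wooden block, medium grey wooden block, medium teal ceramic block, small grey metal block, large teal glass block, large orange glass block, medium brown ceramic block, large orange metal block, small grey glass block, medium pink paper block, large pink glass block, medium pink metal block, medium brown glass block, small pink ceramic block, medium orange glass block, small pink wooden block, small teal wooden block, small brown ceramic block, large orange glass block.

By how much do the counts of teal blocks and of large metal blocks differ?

3

teal blocks: 4. large metal blocks: 1.
|4 − 1| = 4 − 1 = 3.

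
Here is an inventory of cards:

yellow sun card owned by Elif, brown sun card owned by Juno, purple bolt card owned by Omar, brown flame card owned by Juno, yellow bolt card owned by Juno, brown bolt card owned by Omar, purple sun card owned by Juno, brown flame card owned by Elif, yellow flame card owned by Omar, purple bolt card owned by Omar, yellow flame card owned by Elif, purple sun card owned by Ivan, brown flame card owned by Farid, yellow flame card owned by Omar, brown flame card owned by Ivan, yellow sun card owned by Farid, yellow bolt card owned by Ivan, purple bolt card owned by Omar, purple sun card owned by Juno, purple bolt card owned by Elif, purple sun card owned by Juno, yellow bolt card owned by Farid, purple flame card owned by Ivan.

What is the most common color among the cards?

purple

Counts by color: purple 9, yellow 8, brown 6.
The maximum is 9, held uniquely by purple.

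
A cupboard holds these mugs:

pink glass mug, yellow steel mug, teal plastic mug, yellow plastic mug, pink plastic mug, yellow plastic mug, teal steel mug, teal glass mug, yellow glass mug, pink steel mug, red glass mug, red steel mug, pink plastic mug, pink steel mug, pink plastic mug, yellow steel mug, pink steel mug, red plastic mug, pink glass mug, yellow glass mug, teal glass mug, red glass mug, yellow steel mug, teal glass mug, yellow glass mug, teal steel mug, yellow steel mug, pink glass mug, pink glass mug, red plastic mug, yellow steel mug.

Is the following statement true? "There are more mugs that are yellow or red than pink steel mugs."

mugs that are yellow or red: 15.
pink steel mugs: 3.
The claim requires 15 > 3, which holds.

True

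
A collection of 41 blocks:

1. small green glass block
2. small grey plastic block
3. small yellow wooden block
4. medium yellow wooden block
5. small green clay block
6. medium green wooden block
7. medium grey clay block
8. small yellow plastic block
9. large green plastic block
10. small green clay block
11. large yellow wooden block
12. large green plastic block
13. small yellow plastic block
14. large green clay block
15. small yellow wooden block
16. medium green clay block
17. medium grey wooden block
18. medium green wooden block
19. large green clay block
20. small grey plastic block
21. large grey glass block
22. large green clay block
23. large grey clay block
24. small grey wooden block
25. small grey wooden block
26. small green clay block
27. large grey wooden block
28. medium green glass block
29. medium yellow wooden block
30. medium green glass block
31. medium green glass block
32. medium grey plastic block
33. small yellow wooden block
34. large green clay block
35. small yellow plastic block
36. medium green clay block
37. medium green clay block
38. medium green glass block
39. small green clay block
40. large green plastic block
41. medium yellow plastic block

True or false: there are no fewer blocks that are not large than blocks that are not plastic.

blocks that are not large: 30.
blocks that are not plastic: 31.
The claim requires 30 ≥ 31, which does not hold.

False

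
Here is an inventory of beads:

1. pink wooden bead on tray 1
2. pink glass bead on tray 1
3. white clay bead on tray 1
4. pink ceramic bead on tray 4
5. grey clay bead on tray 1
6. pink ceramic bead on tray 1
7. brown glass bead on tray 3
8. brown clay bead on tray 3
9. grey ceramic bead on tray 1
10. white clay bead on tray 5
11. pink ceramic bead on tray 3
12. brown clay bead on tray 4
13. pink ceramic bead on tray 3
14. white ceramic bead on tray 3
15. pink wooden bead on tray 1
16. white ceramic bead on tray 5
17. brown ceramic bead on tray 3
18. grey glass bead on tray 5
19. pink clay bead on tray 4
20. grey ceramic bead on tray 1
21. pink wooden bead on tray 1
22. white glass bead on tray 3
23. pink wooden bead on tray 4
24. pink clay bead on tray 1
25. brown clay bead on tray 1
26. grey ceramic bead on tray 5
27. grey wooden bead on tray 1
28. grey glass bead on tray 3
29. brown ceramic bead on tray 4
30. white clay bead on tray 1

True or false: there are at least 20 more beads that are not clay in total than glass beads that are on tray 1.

True

|beads that are not clay| = 21.
|glass beads on tray 1| = 1.
The claim requires 21 − 1 = 20 ≥ 20, which holds.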